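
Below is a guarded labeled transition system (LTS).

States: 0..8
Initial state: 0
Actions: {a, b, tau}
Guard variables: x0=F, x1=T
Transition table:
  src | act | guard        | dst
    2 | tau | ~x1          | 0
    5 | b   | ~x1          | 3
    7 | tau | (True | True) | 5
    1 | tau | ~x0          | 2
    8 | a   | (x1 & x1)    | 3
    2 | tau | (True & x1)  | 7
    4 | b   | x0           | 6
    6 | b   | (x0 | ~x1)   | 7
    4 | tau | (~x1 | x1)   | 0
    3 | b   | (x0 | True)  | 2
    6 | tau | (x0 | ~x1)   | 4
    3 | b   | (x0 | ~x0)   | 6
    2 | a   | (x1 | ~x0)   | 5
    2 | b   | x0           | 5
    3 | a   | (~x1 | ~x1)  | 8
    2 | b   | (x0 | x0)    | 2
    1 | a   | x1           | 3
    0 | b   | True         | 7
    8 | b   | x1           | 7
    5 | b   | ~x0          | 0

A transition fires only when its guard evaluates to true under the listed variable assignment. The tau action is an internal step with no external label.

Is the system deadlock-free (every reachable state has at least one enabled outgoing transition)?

Reach set: {0,5,7}
  0: b→7  [1 exit(s)]
  5: b→0  [1 exit(s)]
  7: tau→5  [1 exit(s)]

Answer: DEADLOCK-FREE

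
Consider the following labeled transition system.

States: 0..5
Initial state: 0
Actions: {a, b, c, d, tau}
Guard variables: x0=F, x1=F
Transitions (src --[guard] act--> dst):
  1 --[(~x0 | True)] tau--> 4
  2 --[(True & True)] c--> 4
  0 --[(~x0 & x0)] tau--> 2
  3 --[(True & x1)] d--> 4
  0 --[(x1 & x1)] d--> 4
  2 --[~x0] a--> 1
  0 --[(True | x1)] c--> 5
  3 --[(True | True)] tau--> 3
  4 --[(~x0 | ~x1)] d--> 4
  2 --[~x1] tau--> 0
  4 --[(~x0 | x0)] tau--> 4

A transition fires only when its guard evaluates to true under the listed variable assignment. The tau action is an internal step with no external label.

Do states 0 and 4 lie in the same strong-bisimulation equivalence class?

Compute ~ classes (split until stable):
  P[0] = {{0,1,2,3,4,5}}
  P[1] = {{0},{1,3},{2},{4},{5}}
  P[2] = {{0},{1},{2},{3},{4},{5}}
6 equivalence class(es) (converged in 3)
class of 0: {0}; class of 4: {4}

Answer: NOT BISIMILAR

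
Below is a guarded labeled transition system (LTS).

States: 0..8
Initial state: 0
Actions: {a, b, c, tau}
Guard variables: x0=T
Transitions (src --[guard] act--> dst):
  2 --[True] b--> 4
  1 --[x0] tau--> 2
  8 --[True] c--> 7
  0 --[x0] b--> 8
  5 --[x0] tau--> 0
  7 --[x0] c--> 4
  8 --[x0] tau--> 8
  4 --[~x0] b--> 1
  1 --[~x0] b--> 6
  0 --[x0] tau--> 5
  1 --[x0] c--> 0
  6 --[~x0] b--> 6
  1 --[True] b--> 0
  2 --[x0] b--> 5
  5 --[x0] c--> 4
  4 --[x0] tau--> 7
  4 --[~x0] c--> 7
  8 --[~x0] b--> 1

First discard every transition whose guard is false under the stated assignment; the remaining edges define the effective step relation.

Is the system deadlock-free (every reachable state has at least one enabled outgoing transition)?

R = {0,4,5,7,8}
  0: b→8  tau→5  [2 out]
  4: tau→7  [1 out]
  5: c→4  tau→0  [2 out]
  7: c→4  [1 out]
  8: c→7  tau→8  [2 out]

Answer: DEADLOCK-FREE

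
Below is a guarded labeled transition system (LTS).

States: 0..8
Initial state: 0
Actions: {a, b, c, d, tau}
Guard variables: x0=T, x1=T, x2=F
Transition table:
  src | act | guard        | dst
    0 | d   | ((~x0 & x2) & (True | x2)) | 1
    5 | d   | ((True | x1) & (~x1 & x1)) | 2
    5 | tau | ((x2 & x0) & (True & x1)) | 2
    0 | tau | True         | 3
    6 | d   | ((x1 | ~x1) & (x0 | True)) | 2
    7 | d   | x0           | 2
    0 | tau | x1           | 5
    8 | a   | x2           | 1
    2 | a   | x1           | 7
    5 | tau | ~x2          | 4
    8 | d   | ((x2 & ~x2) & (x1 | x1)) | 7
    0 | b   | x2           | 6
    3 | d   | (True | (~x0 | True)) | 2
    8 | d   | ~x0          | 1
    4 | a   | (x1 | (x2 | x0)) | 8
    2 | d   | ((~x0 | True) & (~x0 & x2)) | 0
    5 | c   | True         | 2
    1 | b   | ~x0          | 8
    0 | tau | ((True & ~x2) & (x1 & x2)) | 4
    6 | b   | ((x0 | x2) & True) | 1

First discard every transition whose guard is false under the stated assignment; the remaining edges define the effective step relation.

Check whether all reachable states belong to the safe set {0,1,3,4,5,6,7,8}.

Inv-set: {0,1,3,4,5,6,7,8}
R = {0,2,3,4,5,7,8}
  0: ✓
  2: VIOLATES
  3: ✓
  4: ✓
  5: ✓
  7: ✓
  8: ✓
witness against invariant: tau·d → 2

Answer: INVARIANT VIOLATED at state 2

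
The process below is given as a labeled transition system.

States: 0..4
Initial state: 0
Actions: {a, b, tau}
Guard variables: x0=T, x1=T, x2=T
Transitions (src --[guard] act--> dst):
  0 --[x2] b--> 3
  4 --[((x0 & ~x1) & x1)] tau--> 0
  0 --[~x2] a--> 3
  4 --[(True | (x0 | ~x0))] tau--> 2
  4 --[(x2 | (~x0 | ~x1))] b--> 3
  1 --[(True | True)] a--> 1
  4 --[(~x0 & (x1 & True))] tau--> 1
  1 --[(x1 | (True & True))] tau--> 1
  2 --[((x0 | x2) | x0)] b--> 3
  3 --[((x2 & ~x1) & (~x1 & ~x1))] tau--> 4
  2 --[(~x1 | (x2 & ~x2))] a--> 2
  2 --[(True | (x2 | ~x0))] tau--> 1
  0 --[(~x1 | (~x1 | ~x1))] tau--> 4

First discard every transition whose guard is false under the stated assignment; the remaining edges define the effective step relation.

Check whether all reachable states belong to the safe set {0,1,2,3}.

Answer: INVARIANT HOLDS

Working:
Safe = {0,1,2,3}
R = {0,3}
  0: ok
  3: ok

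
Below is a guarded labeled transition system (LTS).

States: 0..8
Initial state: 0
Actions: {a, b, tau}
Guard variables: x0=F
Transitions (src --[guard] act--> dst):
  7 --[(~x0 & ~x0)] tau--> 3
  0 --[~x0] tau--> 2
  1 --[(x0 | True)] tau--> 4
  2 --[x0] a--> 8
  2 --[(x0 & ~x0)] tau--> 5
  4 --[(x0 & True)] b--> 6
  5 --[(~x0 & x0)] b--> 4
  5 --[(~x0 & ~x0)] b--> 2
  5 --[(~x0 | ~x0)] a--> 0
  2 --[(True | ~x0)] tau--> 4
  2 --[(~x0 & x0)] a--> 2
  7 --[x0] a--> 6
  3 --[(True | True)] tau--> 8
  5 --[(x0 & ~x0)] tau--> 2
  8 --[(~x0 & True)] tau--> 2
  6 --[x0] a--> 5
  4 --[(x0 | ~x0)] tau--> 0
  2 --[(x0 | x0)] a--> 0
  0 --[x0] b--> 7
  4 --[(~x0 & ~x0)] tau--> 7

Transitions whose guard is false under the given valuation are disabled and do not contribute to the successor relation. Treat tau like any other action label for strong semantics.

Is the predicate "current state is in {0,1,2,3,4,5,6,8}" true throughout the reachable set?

Safe = {0,1,2,3,4,5,6,8}
Reach set: {0,2,3,4,7,8}
  0: ✓
  2: ✓
  3: ✓
  4: ✓
  7: outside
  8: ✓
counterexample path to 7: tau·tau·tau

Answer: INVARIANT VIOLATED at state 7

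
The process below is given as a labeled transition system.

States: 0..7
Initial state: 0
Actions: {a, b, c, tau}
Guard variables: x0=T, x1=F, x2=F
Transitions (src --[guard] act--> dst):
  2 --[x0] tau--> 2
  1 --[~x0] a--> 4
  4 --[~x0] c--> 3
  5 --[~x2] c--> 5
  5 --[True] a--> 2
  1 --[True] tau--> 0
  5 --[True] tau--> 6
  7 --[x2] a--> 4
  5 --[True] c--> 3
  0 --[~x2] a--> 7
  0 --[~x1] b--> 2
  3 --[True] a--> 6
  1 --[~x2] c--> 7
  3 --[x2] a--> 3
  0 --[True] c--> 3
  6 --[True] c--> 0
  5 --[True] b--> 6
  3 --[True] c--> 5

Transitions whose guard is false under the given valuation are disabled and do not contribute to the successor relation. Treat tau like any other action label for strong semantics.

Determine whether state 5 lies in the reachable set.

Answer: REACHABLE

Working:
14 transition(s) survive guard evaluation.
Layer 0: {0}
Layer 1: {2,3,7}  total {0,2,3,7}
Layer 2: {5,6}  total {0,2,3,5,6,7}
R = {0,2,3,5,6,7}
trace reaching 5: c·c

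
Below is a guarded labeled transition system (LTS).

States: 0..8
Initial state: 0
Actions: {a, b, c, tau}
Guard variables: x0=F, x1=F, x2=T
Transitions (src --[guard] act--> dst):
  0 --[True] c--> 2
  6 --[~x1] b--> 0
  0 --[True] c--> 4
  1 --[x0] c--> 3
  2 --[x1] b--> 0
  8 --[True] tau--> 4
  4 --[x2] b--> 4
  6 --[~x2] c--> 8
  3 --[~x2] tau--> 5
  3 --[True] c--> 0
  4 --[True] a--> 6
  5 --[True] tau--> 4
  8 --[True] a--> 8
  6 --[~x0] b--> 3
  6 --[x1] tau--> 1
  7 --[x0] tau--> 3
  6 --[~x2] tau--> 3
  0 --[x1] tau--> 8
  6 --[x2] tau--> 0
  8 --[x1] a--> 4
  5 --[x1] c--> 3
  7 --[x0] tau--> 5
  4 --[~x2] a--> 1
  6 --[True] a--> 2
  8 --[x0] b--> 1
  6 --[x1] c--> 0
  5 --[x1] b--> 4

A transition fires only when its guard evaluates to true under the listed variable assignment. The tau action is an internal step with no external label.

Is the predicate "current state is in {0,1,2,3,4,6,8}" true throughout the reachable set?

Allowed set {0,1,2,3,4,6,8}
Reach set: {0,2,3,4,6}
  0: ✓
  2: ✓
  3: ✓
  4: ✓
  6: ✓

Answer: INVARIANT HOLDS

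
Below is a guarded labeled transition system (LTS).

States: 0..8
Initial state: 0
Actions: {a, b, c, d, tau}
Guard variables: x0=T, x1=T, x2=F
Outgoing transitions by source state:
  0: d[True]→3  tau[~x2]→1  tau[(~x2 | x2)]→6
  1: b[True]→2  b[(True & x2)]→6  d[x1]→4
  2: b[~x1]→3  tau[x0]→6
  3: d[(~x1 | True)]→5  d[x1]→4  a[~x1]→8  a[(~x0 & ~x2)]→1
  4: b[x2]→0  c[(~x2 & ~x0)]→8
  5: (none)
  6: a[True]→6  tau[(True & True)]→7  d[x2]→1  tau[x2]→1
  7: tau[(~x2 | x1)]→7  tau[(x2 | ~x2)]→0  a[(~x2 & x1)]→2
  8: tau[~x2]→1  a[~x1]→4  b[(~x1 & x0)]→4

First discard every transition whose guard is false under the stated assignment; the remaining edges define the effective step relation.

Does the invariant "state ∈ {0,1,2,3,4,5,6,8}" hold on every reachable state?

Answer: INVARIANT VIOLATED at state 7

Analysis:
Safe = {0,1,2,3,4,5,6,8}
Reachable = {0,1,2,3,4,5,6,7}
  0: ok
  1: ok
  2: ok
  3: ok
  4: ok
  5: ok
  6: ok
  7: outside
counterexample path to 7: tau·tau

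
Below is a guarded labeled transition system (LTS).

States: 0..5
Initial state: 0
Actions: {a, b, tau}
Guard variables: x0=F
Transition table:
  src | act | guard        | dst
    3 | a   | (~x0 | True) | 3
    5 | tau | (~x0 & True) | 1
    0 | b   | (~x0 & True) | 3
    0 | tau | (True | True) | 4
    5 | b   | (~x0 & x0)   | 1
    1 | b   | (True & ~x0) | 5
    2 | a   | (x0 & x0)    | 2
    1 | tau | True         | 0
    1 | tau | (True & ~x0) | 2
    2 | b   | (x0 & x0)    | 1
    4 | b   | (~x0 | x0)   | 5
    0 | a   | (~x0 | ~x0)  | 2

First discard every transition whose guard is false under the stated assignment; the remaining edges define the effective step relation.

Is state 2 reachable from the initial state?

Answer: REACHABLE

Analysis:
Guard filter leaves 9 enabled edge(s).
depth 0: {0}
depth 1: {2,3,4}  now seen {0,2,3,4}
depth 2: {5}  now seen {0,2,3,4,5}
depth 3: {1}  now seen {0,1,2,3,4,5}
Reachable = {0,1,2,3,4,5}
witness 2: a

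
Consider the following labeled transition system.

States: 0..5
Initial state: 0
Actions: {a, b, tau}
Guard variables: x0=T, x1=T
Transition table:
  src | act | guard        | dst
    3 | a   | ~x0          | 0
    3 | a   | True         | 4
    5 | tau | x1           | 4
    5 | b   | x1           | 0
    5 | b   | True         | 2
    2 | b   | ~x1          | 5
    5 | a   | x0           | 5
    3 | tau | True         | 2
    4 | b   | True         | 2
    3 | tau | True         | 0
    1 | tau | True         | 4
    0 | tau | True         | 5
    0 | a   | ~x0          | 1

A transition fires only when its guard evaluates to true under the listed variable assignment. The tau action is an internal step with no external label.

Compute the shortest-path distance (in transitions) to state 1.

Layered search for 1:
  Layer 0: {0}
  Layer 1: {5}
  Layer 2: {2,4}
1 never appears.

Answer: UNREACHABLE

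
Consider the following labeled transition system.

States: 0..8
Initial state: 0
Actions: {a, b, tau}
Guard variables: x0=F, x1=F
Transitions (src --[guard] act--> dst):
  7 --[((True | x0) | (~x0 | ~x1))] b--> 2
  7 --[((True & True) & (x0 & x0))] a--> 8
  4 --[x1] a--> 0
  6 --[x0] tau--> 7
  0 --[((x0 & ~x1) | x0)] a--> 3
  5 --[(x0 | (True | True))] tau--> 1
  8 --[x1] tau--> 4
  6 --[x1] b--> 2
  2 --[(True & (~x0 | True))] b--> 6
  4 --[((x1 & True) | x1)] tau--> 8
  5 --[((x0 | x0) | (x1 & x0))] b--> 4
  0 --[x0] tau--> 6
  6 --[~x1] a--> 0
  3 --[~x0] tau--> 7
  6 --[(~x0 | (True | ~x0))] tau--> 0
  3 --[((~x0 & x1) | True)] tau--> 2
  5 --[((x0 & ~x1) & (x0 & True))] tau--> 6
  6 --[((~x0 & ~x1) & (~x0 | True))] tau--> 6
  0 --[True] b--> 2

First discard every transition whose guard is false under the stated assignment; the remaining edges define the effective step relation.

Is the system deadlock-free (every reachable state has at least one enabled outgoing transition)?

Answer: DEADLOCK-FREE

Trace:
R = {0,2,6}
  0: b→2  [1 out]
  2: b→6  [1 out]
  6: a→0  tau→0  tau→6  [3 out]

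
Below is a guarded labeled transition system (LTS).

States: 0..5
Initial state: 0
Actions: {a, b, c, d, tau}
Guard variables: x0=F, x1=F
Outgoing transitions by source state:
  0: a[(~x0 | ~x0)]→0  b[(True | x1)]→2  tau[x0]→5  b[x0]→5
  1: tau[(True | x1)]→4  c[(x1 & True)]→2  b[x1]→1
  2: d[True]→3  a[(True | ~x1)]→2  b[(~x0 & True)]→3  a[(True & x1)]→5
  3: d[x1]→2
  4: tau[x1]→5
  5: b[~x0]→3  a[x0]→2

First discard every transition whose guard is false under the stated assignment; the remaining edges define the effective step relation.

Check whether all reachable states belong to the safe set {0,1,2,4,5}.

Answer: INVARIANT VIOLATED at state 3

Trace:
Allowed set {0,1,2,4,5}
Reachable = {0,2,3}
  0: ok
  2: ok
  3: ✗ unsafe
counterexample path to 3: b·d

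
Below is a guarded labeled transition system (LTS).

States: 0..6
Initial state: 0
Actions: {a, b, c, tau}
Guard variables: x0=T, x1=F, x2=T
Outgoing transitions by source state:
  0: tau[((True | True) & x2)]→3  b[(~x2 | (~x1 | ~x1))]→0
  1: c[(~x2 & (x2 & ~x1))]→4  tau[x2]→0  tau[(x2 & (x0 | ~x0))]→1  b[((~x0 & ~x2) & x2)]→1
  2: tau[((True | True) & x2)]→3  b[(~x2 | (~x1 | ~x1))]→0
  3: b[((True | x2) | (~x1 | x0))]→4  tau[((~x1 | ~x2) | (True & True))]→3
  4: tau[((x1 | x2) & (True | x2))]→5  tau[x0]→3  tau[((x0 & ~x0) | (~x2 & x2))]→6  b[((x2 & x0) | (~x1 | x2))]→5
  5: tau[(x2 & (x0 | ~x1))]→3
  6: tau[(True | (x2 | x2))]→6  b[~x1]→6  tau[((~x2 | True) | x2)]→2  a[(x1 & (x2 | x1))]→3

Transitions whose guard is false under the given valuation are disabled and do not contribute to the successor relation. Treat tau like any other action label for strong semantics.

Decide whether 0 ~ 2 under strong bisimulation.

Bisimulation quotient by refinement:
  round 0: {{0,1,2,3,4,5,6}}
  round 1: {{0,2,3,4,6},{1,5}}
  round 2: {{0,2,3,6},{1},{4},{5}}
  round 3: {{0,2,6},{1},{3},{4},{5}}
  round 4: {{0,2},{1},{3},{4},{5},{6}}
stable after 5 split(s): 6 block(s)
0∈{0,2}, 2∈{0,2}

Answer: BISIMILAR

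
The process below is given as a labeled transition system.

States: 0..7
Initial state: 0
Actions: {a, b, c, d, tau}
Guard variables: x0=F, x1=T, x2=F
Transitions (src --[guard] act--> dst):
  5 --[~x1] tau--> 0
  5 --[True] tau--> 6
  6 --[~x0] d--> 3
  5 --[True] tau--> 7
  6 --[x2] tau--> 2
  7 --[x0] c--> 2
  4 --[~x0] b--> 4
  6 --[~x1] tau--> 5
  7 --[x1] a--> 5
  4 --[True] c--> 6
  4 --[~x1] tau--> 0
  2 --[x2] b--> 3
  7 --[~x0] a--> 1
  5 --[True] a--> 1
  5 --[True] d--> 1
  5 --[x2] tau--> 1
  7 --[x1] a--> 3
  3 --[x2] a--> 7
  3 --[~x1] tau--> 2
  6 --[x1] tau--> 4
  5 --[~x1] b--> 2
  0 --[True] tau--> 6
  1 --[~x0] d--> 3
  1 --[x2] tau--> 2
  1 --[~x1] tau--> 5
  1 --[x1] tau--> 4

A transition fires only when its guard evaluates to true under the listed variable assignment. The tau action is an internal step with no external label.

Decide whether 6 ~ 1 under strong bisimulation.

Compute ~ classes (split until stable):
  P[0] = {{0,1,2,3,4,5,6,7}}
  P[1] = {{0},{1,6},{2,3},{4},{5},{7}}
Fixed point at round 2; 6 class(es).
6∈{1,6}, 1∈{1,6}

Answer: BISIMILAR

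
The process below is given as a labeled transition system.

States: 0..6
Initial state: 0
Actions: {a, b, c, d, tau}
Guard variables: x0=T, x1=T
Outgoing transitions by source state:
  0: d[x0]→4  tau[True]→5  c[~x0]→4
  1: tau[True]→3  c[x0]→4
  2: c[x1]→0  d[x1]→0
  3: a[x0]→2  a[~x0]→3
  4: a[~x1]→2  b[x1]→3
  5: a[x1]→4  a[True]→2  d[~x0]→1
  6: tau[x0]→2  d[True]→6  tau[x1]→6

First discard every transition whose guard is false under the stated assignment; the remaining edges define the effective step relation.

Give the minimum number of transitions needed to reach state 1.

Answer: UNREACHABLE

Analysis:
Breadth-first toward 1:
  depth 0: {0}
  depth 1: {4,5}
  depth 2: {2,3}
1 never appears.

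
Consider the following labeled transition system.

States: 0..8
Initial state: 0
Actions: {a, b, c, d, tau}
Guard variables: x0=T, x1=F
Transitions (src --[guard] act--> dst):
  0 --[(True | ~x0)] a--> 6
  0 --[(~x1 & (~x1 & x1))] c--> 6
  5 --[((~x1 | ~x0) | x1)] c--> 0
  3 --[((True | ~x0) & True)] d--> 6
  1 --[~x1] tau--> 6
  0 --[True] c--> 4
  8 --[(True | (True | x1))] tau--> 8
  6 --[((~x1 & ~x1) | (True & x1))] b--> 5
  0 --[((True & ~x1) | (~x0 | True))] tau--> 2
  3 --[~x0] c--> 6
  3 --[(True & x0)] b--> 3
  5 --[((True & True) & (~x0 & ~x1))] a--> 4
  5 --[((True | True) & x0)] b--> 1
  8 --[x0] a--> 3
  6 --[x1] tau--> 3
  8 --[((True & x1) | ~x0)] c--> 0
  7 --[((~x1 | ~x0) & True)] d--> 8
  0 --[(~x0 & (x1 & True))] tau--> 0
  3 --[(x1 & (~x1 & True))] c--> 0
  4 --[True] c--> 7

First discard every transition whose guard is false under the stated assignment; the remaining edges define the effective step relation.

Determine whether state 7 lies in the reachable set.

Answer: REACHABLE

Analysis:
13 transition(s) survive guard evaluation.
L0 = {0}
L1 = {2,4,6}  now seen {0,2,4,6}
L2 = {5,7}  now seen {0,2,4,5,6,7}
L3 = {1,8}  now seen {0,1,2,4,5,6,7,8}
L4 = {3}  now seen {0,1,2,3,4,5,6,7,8}
R = {0,1,2,3,4,5,6,7,8}
trace reaching 7: c·c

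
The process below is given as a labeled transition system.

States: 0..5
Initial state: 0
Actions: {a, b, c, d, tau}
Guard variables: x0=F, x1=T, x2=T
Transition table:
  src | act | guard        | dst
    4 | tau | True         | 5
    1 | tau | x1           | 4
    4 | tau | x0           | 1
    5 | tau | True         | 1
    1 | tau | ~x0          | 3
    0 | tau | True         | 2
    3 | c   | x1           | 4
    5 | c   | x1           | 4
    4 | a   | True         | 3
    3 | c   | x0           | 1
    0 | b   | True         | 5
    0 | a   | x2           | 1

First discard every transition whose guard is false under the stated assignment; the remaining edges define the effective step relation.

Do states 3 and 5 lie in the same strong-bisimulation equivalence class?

Answer: NOT BISIMILAR

Analysis:
Refine partition for ~:
  π0 = {{0,1,2,3,4,5}}
  π1 = {{0},{1},{2},{3},{4},{5}}
stable after 2 split(s): 6 block(s)
class of 3: {3}; class of 5: {5}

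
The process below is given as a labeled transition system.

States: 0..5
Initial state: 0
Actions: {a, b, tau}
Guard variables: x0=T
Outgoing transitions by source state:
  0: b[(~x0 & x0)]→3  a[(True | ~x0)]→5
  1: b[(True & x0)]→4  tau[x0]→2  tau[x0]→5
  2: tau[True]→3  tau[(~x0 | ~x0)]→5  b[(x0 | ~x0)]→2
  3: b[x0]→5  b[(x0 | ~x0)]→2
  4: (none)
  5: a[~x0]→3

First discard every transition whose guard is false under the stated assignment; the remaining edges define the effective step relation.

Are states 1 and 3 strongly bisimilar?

Answer: NOT BISIMILAR

Analysis:
Compute ~ classes (split until stable):
  π0 = {{0,1,2,3,4,5}}
  π1 = {{0},{1,2},{3},{4,5}}
  π2 = {{0},{1},{2},{3},{4,5}}
Fixed point at round 3; 5 class(es).
1∈{1}, 3∈{3}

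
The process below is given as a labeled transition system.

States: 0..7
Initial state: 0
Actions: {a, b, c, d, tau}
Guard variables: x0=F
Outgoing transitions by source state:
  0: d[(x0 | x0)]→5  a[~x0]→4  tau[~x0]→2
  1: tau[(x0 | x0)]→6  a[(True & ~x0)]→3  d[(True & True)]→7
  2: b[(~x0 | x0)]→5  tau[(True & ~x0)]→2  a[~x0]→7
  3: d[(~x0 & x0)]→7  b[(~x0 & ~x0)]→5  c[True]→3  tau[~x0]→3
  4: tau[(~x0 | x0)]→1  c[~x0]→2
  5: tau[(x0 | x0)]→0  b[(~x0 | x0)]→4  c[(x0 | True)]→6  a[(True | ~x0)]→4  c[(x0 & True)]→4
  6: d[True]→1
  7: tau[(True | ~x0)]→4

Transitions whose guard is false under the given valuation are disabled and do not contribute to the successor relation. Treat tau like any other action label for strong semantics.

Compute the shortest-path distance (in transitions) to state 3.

Breadth-first toward 3:
  depth 0: {0}
  depth 1: {2,4}
  depth 2: {1,5,7}
  depth 3: {3,6}
first hit 3 at d=3 via a·tau·a

Answer: 3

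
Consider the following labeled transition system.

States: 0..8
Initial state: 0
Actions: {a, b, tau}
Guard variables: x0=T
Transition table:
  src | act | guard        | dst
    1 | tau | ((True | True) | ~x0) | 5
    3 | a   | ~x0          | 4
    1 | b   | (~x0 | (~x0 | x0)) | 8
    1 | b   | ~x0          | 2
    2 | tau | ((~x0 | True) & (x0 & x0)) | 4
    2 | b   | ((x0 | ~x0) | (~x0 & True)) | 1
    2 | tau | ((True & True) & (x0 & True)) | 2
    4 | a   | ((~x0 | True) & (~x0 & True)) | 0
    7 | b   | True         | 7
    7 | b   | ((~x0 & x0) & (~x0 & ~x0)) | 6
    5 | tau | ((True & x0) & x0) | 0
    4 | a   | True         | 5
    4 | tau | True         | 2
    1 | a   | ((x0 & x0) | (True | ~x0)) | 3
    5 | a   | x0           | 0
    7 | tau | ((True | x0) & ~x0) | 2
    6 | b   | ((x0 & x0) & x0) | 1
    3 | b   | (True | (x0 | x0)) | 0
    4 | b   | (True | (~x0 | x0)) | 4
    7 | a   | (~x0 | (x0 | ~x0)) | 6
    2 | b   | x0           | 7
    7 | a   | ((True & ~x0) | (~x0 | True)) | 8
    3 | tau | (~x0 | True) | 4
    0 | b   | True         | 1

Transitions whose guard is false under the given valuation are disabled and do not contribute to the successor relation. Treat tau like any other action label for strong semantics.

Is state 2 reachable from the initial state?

After dropping false guards: 19 live edges.
Layer 0: {0}
Layer 1: {1}  total {0,1}
Layer 2: {3,5,8}  total {0,1,3,5,8}
Layer 3: {4}  total {0,1,3,4,5,8}
Layer 4: {2}  total {0,1,2,3,4,5,8}
Layer 5: {7}  total {0,1,2,3,4,5,7,8}
Layer 6: {6}  total {0,1,2,3,4,5,6,7,8}
Reachable = {0,1,2,3,4,5,6,7,8}
witness 2: b·a·tau·tau

Answer: REACHABLE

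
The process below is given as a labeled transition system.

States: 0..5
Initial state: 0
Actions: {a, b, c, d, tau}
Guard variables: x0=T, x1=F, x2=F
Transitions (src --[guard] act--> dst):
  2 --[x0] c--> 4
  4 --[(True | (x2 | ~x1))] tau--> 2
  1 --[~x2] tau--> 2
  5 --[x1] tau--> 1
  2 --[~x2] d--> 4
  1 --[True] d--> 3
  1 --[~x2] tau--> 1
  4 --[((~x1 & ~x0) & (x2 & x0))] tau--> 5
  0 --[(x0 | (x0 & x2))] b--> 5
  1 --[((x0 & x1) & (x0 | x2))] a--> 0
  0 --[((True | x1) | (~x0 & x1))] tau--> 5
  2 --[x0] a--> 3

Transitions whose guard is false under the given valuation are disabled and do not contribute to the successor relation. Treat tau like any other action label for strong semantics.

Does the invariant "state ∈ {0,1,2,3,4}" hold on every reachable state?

Answer: INVARIANT VIOLATED at state 5

Trace:
Allowed set {0,1,2,3,4}
Reachable = {0,5}
  0: ok
  5: VIOLATES
witness against invariant: b → 5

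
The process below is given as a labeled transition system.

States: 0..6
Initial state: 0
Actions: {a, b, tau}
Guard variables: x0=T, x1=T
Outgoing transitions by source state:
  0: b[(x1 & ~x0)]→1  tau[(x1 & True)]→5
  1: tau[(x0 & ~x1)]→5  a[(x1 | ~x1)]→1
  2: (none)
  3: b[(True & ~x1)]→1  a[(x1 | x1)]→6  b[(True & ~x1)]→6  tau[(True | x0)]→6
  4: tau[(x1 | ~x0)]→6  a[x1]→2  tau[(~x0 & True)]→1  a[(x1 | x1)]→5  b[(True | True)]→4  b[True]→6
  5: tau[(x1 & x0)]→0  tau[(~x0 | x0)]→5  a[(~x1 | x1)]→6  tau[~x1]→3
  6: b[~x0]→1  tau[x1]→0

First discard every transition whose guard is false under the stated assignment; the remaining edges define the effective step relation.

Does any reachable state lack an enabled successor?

Answer: DEADLOCK-FREE

Trace:
Reach set: {0,5,6}
  0: tau→5  [1 out]
  5: a→6  tau→0  tau→5  [3 out]
  6: tau→0  [1 out]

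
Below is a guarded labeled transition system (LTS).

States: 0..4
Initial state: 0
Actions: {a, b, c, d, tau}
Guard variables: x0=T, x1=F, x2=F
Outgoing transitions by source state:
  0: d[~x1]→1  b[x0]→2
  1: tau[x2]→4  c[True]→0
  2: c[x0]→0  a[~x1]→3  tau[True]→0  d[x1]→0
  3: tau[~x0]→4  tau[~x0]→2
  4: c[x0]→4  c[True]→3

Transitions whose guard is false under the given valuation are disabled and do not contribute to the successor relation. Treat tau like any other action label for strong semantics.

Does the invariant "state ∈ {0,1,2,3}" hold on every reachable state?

Allowed set {0,1,2,3}
Reach set: {0,1,2,3}
  0: ok
  1: ok
  2: ok
  3: ok

Answer: INVARIANT HOLDS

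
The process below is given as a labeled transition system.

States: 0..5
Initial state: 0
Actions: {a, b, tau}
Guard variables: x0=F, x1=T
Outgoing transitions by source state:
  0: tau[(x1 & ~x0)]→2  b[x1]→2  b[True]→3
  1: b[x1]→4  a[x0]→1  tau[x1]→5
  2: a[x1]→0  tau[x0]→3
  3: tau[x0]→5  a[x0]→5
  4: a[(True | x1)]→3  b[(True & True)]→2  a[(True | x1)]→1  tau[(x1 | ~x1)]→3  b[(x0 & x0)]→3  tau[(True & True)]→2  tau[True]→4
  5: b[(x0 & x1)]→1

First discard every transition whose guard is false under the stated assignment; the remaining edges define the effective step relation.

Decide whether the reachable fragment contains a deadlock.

R = {0,2,3}
  0: b→2  b→3  tau→2  [3 out]
  2: a→0  [1 out]
  3: ∅  [no exit]
trace reaching 3: b

Answer: DEADLOCK at state 3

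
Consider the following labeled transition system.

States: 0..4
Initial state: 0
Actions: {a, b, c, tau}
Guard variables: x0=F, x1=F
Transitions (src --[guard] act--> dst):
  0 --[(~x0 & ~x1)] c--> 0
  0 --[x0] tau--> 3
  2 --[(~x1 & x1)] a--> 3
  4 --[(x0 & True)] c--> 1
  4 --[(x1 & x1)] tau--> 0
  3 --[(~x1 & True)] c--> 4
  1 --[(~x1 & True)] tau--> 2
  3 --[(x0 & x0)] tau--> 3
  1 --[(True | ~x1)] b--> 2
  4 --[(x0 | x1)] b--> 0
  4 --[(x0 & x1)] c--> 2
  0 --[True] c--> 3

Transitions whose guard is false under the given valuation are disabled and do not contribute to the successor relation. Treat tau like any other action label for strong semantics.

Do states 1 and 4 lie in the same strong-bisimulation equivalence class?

Refine partition for ~:
  P[0] = {{0,1,2,3,4}}
  P[1] = {{0,3},{1},{2,4}}
  P[2] = {{0},{1},{2,4},{3}}
stable after 3 split(s): 4 block(s)
1∈{1}, 4∈{2,4}

Answer: NOT BISIMILAR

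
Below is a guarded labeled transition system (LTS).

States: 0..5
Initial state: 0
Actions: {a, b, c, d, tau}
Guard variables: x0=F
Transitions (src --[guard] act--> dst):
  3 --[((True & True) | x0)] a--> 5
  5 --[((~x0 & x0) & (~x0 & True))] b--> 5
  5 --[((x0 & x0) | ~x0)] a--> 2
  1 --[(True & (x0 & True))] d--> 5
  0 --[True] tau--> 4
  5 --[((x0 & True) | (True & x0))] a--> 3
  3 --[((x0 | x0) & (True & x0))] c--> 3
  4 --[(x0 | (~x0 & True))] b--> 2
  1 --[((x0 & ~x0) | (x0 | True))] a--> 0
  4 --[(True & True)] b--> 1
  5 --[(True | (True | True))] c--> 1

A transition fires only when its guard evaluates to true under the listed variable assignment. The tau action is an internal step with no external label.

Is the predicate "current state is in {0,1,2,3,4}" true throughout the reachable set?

Answer: INVARIANT HOLDS

Analysis:
Safe = {0,1,2,3,4}
Reachable = {0,1,2,4}
  0: ok
  1: ok
  2: ok
  4: ok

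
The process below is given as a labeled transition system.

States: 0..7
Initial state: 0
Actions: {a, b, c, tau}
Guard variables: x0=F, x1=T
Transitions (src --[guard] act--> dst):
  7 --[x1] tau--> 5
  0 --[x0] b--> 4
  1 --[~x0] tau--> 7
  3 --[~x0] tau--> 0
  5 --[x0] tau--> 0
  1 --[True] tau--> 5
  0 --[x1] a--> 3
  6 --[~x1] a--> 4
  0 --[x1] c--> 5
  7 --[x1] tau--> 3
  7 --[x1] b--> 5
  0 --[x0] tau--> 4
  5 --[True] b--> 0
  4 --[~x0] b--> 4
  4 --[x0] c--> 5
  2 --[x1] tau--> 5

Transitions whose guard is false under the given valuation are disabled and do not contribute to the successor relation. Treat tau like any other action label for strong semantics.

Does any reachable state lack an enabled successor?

Answer: DEADLOCK-FREE

Analysis:
Reach set: {0,3,5}
  0: a→3  c→5  [2 out]
  3: tau→0  [1 out]
  5: b→0  [1 out]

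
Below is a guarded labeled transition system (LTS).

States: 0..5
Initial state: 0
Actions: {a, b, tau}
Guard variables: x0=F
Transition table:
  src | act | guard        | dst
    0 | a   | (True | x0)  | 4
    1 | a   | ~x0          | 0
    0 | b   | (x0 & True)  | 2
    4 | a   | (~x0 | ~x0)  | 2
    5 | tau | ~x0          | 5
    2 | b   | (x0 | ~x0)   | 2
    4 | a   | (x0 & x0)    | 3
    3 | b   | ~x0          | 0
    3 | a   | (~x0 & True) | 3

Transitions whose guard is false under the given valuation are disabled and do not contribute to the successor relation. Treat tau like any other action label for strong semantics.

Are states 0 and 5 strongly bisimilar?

Refine partition for ~:
  P[0] = {{0,1,2,3,4,5}}
  P[1] = {{0,1,4},{2},{3},{5}}
  P[2] = {{0,1},{2},{3},{4},{5}}
  P[3] = {{0},{1},{2},{3},{4},{5}}
Fixed point at round 4; 6 class(es).
0∈{0}, 5∈{5}

Answer: NOT BISIMILAR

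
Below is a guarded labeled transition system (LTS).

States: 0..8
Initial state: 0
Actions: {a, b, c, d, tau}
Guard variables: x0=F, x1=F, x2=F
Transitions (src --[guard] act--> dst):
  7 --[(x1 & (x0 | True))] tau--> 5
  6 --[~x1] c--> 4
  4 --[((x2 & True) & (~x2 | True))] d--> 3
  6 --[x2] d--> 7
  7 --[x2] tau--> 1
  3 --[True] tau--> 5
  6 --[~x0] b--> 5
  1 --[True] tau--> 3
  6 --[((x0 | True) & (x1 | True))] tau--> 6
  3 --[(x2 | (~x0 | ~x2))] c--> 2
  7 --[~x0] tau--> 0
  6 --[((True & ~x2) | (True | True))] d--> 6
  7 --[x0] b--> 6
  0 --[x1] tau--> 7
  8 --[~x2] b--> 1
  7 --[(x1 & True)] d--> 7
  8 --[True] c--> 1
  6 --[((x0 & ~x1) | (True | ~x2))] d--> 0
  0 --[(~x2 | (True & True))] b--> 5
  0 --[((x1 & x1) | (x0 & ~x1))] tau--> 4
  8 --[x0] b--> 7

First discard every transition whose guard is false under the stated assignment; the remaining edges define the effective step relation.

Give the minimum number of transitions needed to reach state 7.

Answer: UNREACHABLE

Working:
Breadth-first toward 7:
  Layer 0: {0}
  Layer 1: {5}
7 never appears.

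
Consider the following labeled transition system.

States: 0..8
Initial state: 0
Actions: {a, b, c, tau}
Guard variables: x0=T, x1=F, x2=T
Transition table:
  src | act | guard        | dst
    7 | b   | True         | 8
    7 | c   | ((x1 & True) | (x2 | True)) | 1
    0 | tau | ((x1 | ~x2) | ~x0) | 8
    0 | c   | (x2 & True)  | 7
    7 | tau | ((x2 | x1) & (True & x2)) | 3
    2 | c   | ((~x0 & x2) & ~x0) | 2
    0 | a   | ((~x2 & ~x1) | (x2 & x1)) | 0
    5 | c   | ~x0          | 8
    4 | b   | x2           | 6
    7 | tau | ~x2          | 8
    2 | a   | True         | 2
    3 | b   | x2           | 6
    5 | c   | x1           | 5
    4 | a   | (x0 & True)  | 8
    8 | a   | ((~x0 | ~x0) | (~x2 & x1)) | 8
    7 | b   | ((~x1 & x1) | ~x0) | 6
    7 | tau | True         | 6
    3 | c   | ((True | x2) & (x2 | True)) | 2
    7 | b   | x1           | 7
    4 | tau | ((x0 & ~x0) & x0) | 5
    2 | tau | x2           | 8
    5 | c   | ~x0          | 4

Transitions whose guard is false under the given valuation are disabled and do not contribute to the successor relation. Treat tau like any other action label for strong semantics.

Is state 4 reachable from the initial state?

Guard filter leaves 11 enabled edge(s).
L0 = {0}
L1 = {7}  total {0,7}
L2 = {1,3,6,8}  total {0,1,3,6,7,8}
L3 = {2}  total {0,1,2,3,6,7,8}
R = {0,1,2,3,6,7,8}

Answer: UNREACHABLE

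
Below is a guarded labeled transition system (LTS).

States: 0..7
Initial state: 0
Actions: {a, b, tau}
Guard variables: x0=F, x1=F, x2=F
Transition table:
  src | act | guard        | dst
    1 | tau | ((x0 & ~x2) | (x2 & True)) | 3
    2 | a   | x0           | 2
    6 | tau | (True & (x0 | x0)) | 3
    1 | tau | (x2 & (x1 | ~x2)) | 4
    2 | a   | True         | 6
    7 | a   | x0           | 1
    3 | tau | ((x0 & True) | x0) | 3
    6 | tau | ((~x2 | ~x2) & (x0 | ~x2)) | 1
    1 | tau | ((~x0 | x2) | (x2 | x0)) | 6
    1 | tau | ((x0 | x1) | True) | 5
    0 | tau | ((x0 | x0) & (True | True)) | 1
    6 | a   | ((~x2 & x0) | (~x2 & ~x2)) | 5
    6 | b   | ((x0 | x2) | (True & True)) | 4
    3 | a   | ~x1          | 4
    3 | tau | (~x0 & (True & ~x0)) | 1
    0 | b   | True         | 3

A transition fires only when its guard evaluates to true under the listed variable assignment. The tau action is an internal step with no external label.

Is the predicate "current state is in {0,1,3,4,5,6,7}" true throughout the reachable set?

Answer: INVARIANT HOLDS

Analysis:
Allowed set {0,1,3,4,5,6,7}
Reach set: {0,1,3,4,5,6}
  0: ✓
  1: ✓
  3: ✓
  4: ✓
  5: ✓
  6: ✓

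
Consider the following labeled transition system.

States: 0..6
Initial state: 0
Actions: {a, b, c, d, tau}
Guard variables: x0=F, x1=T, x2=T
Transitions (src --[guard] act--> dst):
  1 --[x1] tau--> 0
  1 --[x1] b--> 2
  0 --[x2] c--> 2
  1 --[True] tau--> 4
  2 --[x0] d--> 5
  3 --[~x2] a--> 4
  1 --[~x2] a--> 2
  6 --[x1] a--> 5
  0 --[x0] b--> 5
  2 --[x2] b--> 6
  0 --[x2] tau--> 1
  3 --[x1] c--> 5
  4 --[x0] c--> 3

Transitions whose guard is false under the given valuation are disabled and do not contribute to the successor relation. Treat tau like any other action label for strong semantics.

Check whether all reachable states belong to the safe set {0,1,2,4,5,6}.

Answer: INVARIANT HOLDS

Working:
Allowed set {0,1,2,4,5,6}
Reachable = {0,1,2,4,5,6}
  0: ✓
  1: ✓
  2: ✓
  4: ✓
  5: ✓
  6: ✓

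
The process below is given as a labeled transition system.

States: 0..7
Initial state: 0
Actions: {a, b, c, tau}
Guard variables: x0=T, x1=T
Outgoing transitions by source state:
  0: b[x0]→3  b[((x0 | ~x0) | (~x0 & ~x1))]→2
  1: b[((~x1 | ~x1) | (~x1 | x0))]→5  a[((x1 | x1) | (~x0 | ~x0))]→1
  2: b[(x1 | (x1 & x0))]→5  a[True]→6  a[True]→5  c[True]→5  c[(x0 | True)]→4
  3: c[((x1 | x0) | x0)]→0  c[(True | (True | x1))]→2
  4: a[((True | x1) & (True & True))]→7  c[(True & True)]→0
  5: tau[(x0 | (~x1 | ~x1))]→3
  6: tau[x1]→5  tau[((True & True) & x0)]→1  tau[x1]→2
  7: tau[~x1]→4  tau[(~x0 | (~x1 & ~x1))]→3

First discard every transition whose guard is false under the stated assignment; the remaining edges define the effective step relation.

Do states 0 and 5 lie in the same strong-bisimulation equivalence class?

Bisimulation quotient by refinement:
  round 0: {{0,1,2,3,4,5,6,7}}
  round 1: {{0},{1},{2},{3},{4},{5,6},{7}}
  round 2: {{0},{1},{2},{3},{4},{5},{6},{7}}
stable after 3 split(s): 8 block(s)
0∈{0}, 5∈{5}

Answer: NOT BISIMILAR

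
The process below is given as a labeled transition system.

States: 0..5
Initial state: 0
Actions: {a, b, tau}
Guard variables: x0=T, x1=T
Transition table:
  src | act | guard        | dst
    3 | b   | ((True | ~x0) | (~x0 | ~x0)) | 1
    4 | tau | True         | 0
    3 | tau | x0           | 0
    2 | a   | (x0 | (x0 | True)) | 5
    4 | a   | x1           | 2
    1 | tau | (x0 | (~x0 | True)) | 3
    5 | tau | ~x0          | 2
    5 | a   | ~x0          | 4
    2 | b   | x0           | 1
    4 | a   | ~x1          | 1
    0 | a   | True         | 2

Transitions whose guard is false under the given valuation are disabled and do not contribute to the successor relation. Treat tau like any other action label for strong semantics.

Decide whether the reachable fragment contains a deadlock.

Answer: DEADLOCK at state 5

Working:
Reachable = {0,1,2,3,5}
  0: a→2  [deg 1]
  1: tau→3  [deg 1]
  2: a→5  b→1  [deg 2]
  3: b→1  tau→0  [deg 2]
  5: ∅  [deadlock]
Path to 5: a·a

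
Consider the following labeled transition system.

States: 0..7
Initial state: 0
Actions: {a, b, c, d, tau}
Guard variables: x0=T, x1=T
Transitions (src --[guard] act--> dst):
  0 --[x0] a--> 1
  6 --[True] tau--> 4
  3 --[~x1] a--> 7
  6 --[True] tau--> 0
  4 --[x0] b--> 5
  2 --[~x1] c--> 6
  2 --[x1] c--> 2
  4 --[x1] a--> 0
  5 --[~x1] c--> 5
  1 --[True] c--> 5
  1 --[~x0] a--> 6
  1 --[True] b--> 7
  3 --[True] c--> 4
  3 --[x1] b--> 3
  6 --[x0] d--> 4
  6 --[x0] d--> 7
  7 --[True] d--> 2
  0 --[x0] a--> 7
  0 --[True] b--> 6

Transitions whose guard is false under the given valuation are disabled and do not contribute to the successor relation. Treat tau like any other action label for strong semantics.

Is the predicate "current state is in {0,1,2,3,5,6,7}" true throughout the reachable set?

Answer: INVARIANT VIOLATED at state 4

Working:
Allowed set {0,1,2,3,5,6,7}
Reach set: {0,1,2,4,5,6,7}
  0: ✓
  1: ✓
  2: ✓
  4: VIOLATES
  5: ✓
  6: ✓
  7: ✓
witness against invariant: b·tau → 4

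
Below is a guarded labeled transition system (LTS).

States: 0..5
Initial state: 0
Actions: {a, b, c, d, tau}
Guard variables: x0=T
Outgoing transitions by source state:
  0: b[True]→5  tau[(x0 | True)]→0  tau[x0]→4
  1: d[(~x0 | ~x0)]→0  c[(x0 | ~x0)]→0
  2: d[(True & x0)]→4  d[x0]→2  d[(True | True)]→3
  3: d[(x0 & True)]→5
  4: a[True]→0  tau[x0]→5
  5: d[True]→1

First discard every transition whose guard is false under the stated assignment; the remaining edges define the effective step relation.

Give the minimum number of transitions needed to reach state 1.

BFS to 1:
  Layer 0: {0}
  Layer 1: {4,5}
  Layer 2: {1}
1 enters at depth 2; path b·d

Answer: 2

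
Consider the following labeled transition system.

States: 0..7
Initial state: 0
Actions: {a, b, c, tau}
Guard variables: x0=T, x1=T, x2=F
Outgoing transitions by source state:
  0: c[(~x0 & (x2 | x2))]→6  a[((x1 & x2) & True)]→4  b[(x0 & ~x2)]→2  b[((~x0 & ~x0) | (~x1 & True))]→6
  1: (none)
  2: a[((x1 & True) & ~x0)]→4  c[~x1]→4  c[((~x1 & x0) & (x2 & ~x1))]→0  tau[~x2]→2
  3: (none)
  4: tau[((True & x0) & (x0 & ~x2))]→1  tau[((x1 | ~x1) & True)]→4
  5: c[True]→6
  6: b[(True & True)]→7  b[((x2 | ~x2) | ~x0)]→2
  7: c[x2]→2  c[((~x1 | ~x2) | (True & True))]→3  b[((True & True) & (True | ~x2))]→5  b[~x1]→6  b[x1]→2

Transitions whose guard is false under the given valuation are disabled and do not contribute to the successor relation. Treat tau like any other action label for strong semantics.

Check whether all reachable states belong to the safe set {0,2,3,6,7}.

Allowed set {0,2,3,6,7}
Reach set: {0,2}
  0: ok
  2: ok

Answer: INVARIANT HOLDS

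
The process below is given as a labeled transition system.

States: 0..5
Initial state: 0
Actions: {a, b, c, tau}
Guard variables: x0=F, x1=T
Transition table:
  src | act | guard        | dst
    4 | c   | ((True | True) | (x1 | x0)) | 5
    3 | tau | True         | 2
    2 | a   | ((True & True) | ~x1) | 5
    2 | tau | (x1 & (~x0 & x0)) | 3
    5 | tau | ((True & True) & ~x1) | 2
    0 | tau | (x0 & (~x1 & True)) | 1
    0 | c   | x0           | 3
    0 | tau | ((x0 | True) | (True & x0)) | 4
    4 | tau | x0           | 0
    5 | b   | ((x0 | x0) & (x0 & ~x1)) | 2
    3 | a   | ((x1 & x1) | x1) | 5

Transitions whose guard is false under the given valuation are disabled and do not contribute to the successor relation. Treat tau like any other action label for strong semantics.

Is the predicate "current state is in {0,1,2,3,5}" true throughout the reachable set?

Answer: INVARIANT VIOLATED at state 4

Analysis:
Safe = {0,1,2,3,5}
Reachable = {0,4,5}
  0: ✓
  4: ✗ unsafe
  5: ✓
reach 4 via tau — violates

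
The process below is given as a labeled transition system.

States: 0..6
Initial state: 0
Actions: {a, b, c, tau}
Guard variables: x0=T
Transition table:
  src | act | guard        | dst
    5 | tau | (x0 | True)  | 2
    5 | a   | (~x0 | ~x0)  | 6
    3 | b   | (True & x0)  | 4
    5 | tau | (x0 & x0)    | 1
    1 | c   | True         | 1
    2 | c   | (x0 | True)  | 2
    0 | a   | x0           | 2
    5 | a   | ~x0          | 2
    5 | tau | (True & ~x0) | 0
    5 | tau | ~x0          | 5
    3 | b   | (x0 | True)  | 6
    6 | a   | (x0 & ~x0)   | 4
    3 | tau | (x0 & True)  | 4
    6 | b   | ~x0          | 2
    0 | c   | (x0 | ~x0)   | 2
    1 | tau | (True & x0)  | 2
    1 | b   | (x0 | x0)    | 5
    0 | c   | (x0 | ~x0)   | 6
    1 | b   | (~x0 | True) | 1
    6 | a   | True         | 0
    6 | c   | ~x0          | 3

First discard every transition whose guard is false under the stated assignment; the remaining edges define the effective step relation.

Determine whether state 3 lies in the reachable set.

Guard filter leaves 14 enabled edge(s).
L0 = {0}
L1 = {2,6}  cumulative {0,2,6}
Reachable = {0,2,6}

Answer: UNREACHABLE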